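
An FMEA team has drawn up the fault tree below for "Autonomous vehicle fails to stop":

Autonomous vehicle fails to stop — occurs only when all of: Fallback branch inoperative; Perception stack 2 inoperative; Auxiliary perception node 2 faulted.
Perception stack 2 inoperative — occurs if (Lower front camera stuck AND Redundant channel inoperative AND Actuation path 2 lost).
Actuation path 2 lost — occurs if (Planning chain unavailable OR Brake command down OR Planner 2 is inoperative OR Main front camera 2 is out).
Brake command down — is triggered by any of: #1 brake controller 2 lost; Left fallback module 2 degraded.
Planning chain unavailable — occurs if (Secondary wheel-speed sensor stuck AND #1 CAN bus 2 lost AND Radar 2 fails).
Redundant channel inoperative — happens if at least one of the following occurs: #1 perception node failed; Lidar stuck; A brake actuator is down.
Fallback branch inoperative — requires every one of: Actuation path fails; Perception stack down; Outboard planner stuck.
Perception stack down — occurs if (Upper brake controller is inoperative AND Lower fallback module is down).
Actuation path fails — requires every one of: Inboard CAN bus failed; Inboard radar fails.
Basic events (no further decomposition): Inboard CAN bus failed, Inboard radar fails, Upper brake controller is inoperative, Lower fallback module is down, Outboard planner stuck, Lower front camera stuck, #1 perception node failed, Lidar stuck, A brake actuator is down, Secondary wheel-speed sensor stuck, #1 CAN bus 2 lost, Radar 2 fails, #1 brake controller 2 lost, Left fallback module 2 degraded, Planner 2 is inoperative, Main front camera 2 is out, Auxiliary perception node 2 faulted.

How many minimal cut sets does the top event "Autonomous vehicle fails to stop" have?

Actuation path fails [AND]: one cut set from each child combined → 1 × 1 = 1 cut set(s).
Perception stack down [AND]: one cut set from each child combined → 1 × 1 = 1 cut set(s).
Fallback branch inoperative [AND]: one cut set from each child combined → 1 × 1 × 1 = 1 cut set(s).
Redundant channel inoperative [OR]: union of children's cut sets → 3 cut set(s).
Planning chain unavailable [AND]: one cut set from each child combined → 1 × 1 × 1 = 1 cut set(s).
Brake command down [OR]: union of children's cut sets → 2 cut set(s).
Actuation path 2 lost [OR]: union of children's cut sets → 5 cut set(s).
Perception stack 2 inoperative [AND]: one cut set from each child combined → 1 × 3 × 5 = 15 cut set(s).
Autonomous vehicle fails to stop [AND]: one cut set from each child combined → 1 × 15 × 1 = 15 cut set(s).

15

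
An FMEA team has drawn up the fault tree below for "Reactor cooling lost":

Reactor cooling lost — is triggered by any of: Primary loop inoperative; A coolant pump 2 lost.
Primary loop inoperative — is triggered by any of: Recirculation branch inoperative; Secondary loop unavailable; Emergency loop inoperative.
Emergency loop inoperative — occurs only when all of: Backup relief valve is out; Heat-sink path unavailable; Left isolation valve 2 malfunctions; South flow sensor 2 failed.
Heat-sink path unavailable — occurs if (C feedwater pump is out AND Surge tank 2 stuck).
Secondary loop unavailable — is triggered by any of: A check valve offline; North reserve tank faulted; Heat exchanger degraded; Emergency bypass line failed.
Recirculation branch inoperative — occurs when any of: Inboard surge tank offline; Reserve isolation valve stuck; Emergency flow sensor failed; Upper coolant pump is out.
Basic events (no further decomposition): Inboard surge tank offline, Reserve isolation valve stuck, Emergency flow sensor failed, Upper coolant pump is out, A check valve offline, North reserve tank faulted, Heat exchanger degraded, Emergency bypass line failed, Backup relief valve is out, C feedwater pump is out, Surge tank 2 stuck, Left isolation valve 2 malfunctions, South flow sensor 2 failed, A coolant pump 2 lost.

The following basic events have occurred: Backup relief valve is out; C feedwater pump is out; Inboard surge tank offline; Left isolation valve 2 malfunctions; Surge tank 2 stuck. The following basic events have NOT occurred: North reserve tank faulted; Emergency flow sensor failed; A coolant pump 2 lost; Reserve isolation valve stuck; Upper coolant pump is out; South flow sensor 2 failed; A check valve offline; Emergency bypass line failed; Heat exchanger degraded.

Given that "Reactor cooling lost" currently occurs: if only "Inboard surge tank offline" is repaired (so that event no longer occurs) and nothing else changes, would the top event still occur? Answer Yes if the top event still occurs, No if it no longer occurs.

No

Counterfactual: set "Inboard surge tank offline" to not occurred.
Recirculation branch inoperative [OR]: Inboard surge tank offline=not, Reserve isolation valve stuck=not, Emergency flow sensor failed=not, Upper coolant pump is out=not → no input occurs → does not occur.
Secondary loop unavailable [OR]: A check valve offline=not, North reserve tank faulted=not, Heat exchanger degraded=not, Emergency bypass line failed=not → no input occurs → does not occur.
Heat-sink path unavailable [AND]: C feedwater pump is out=occurs, Surge tank 2 stuck=occurs → all inputs occur → occurs.
Emergency loop inoperative [AND]: Backup relief valve is out=occurs, Heat-sink path unavailable=occurs, Left isolation valve 2 malfunctions=occurs, South flow sensor 2 failed=not → not all inputs occur → does not occur.
Primary loop inoperative [OR]: Recirculation branch inoperative=not, Secondary loop unavailable=not, Emergency loop inoperative=not → no input occurs → does not occur.
Reactor cooling lost [OR]: Primary loop inoperative=not, A coolant pump 2 lost=not → no input occurs → does not occur.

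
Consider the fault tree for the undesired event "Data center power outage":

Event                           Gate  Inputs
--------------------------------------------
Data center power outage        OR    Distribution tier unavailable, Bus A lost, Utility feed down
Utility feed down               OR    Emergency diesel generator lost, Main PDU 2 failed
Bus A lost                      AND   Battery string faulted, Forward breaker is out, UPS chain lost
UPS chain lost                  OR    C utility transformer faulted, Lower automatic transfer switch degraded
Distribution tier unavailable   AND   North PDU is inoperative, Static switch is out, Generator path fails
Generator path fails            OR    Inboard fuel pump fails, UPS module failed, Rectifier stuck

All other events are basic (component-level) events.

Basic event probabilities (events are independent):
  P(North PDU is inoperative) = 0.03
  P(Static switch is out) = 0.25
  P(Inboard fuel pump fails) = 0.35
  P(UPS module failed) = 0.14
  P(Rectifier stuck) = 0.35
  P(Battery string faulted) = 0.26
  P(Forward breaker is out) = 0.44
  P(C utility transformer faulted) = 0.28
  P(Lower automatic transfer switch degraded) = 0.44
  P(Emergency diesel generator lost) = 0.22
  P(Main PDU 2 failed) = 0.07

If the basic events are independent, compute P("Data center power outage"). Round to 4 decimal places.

0.3274

P(Generator path fails) [OR] = 1 − (1−0.35) × (1−0.14) × (1−0.35) = 0.636650
P(Distribution tier unavailable) [AND] = 0.03 × 0.25 × 0.636650 = 0.004775
P(UPS chain lost) [OR] = 1 − (1−0.28) × (1−0.44) = 0.596800
P(Bus A lost) [AND] = 0.26 × 0.44 × 0.596800 = 0.068274
P(Utility feed down) [OR] = 1 − (1−0.22) × (1−0.07) = 0.274600
P(Data center power outage) [OR] = 1 − (1−0.004775) × (1−0.068274) × (1−0.274600) = 0.327353
Rounded to 4 decimal places: P(Data center power outage) ≈ 0.3274.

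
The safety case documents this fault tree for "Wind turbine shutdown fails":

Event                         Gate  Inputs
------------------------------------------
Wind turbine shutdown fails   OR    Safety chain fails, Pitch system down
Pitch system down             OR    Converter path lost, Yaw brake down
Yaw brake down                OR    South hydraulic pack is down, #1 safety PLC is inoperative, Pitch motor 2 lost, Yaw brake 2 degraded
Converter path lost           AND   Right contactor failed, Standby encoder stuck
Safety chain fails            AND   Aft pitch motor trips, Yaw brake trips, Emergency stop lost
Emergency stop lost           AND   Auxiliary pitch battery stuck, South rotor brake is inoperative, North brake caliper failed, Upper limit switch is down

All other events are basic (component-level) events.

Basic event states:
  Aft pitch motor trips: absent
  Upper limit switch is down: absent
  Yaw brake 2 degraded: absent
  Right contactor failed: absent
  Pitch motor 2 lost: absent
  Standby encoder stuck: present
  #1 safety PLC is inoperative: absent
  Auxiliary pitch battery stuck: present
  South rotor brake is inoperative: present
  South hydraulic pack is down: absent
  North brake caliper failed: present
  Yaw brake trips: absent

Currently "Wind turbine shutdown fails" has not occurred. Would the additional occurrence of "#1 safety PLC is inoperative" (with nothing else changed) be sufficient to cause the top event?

Counterfactual: set "#1 safety PLC is inoperative" to occurred.
Emergency stop lost [AND]: Auxiliary pitch battery stuck=occurs, South rotor brake is inoperative=occurs, North brake caliper failed=occurs, Upper limit switch is down=not → not all inputs occur → does not occur.
Safety chain fails [AND]: Aft pitch motor trips=not, Yaw brake trips=not, Emergency stop lost=not → not all inputs occur → does not occur.
Converter path lost [AND]: Right contactor failed=not, Standby encoder stuck=occurs → not all inputs occur → does not occur.
Yaw brake down [OR]: South hydraulic pack is down=not, #1 safety PLC is inoperative=occurs, Pitch motor 2 lost=not, Yaw brake 2 degraded=not → at least one input occurs → occurs.
Pitch system down [OR]: Converter path lost=not, Yaw brake down=occurs → at least one input occurs → occurs.
Wind turbine shutdown fails [OR]: Safety chain fails=not, Pitch system down=occurs → at least one input occurs → occurs.

Yes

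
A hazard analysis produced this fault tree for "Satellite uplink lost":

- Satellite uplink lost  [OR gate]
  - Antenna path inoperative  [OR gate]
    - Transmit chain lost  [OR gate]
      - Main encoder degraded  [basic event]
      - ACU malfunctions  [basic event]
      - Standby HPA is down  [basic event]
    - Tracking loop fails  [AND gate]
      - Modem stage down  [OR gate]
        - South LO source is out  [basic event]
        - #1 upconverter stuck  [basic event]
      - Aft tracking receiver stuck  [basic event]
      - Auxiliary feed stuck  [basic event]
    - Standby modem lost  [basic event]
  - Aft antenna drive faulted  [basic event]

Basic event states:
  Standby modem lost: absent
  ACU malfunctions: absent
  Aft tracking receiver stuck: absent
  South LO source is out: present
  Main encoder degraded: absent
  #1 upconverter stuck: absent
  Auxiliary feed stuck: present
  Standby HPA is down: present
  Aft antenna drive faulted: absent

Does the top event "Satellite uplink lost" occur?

Yes

Transmit chain lost [OR]: Main encoder degraded=not, ACU malfunctions=not, Standby HPA is down=occurs → at least one input occurs → occurs.
Modem stage down [OR]: South LO source is out=occurs, #1 upconverter stuck=not → at least one input occurs → occurs.
Tracking loop fails [AND]: Modem stage down=occurs, Aft tracking receiver stuck=not, Auxiliary feed stuck=occurs → not all inputs occur → does not occur.
Antenna path inoperative [OR]: Transmit chain lost=occurs, Tracking loop fails=not, Standby modem lost=not → at least one input occurs → occurs.
Satellite uplink lost [OR]: Antenna path inoperative=occurs, Aft antenna drive faulted=not → at least one input occurs → occurs.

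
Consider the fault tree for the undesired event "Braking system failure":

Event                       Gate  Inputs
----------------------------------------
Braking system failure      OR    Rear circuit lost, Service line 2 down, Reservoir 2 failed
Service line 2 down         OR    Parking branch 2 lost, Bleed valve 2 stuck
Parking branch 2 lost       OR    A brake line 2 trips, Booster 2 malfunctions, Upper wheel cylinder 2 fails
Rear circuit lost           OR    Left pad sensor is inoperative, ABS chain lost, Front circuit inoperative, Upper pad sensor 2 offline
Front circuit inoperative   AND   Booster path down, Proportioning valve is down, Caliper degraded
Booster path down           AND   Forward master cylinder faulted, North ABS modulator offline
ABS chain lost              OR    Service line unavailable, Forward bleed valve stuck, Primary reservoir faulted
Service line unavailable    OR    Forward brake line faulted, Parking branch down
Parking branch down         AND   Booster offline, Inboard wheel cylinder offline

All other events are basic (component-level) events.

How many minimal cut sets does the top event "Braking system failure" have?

12

Parking branch down [AND]: one cut set from each child combined → 1 × 1 = 1 cut set(s).
Service line unavailable [OR]: union of children's cut sets → 2 cut set(s).
ABS chain lost [OR]: union of children's cut sets → 4 cut set(s).
Booster path down [AND]: one cut set from each child combined → 1 × 1 = 1 cut set(s).
Front circuit inoperative [AND]: one cut set from each child combined → 1 × 1 × 1 = 1 cut set(s).
Rear circuit lost [OR]: union of children's cut sets → 7 cut set(s).
Parking branch 2 lost [OR]: union of children's cut sets → 3 cut set(s).
Service line 2 down [OR]: union of children's cut sets → 4 cut set(s).
Braking system failure [OR]: union of children's cut sets → 12 cut set(s).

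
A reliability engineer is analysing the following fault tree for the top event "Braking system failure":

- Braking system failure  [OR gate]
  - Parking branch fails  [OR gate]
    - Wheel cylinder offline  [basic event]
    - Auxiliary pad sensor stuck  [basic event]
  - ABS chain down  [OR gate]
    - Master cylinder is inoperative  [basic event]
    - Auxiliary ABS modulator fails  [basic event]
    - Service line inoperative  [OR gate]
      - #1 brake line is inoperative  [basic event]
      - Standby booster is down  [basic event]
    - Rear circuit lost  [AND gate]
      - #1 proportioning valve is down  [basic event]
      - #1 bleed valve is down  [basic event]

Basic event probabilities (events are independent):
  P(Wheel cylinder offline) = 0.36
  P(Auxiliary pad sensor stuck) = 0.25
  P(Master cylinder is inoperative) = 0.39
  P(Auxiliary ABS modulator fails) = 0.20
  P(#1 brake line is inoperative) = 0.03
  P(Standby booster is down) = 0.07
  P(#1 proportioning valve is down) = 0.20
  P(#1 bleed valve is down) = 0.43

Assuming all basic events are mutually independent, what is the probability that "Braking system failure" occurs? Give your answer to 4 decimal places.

P(Parking branch fails) [OR] = 1 − (1−0.36) × (1−0.25) = 0.520000
P(Service line inoperative) [OR] = 1 − (1−0.03) × (1−0.07) = 0.097900
P(Rear circuit lost) [AND] = 0.20 × 0.43 = 0.086000
P(ABS chain down) [OR] = 1 − (1−0.39) × (1−0.20) × (1−0.097900) × (1−0.086000) = 0.597635
P(Braking system failure) [OR] = 1 − (1−0.520000) × (1−0.597635) = 0.806865
Rounded to 4 decimal places: P(Braking system failure) ≈ 0.8069.

0.8069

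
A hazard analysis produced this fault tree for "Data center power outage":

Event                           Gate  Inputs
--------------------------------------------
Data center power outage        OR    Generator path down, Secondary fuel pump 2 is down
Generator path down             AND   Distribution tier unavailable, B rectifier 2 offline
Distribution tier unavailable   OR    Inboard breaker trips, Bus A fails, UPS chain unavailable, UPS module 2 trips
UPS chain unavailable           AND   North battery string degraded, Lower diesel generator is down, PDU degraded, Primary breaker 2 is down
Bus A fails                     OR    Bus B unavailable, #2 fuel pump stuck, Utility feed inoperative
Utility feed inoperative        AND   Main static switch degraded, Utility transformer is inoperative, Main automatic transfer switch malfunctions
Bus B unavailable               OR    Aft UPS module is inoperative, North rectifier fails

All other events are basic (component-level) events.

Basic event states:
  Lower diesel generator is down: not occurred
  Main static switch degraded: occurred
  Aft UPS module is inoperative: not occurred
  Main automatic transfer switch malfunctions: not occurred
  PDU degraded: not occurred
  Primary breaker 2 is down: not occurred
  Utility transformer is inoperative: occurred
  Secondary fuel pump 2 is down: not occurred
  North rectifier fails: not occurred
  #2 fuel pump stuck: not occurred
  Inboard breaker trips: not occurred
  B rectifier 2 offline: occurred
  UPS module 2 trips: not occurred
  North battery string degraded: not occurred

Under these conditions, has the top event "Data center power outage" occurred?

No

Bus B unavailable [OR]: Aft UPS module is inoperative=not, North rectifier fails=not → no input occurs → does not occur.
Utility feed inoperative [AND]: Main static switch degraded=occurs, Utility transformer is inoperative=occurs, Main automatic transfer switch malfunctions=not → not all inputs occur → does not occur.
Bus A fails [OR]: Bus B unavailable=not, #2 fuel pump stuck=not, Utility feed inoperative=not → no input occurs → does not occur.
UPS chain unavailable [AND]: North battery string degraded=not, Lower diesel generator is down=not, PDU degraded=not, Primary breaker 2 is down=not → not all inputs occur → does not occur.
Distribution tier unavailable [OR]: Inboard breaker trips=not, Bus A fails=not, UPS chain unavailable=not, UPS module 2 trips=not → no input occurs → does not occur.
Generator path down [AND]: Distribution tier unavailable=not, B rectifier 2 offline=occurs → not all inputs occur → does not occur.
Data center power outage [OR]: Generator path down=not, Secondary fuel pump 2 is down=not → no input occurs → does not occur.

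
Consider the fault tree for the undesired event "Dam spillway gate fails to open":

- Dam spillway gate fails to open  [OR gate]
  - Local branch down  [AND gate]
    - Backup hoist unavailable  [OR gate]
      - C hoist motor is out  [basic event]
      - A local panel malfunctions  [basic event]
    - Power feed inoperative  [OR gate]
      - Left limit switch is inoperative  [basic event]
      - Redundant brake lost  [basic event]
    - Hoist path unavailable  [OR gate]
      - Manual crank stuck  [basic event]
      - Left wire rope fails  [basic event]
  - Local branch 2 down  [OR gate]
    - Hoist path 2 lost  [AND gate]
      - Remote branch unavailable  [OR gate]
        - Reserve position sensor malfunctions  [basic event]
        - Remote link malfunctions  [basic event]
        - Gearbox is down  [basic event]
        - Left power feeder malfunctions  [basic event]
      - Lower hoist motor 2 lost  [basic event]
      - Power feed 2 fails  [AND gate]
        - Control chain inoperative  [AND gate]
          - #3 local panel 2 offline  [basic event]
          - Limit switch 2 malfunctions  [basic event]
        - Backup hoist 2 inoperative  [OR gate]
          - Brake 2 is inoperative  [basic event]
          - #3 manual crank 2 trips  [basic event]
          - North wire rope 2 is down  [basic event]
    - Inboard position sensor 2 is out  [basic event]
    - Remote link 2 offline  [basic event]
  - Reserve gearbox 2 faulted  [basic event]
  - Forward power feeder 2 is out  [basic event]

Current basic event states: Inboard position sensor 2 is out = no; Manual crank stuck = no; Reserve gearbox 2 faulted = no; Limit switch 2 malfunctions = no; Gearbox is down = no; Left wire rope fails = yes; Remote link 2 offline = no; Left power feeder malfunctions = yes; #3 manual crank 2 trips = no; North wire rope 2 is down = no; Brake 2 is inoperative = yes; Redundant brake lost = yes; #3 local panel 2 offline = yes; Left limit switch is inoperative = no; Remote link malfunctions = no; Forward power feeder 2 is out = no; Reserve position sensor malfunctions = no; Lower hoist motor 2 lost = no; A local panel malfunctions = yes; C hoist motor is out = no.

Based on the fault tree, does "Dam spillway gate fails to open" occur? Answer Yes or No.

Backup hoist unavailable [OR]: C hoist motor is out=not, A local panel malfunctions=occurs → at least one input occurs → occurs.
Power feed inoperative [OR]: Left limit switch is inoperative=not, Redundant brake lost=occurs → at least one input occurs → occurs.
Hoist path unavailable [OR]: Manual crank stuck=not, Left wire rope fails=occurs → at least one input occurs → occurs.
Local branch down [AND]: Backup hoist unavailable=occurs, Power feed inoperative=occurs, Hoist path unavailable=occurs → all inputs occur → occurs.
Remote branch unavailable [OR]: Reserve position sensor malfunctions=not, Remote link malfunctions=not, Gearbox is down=not, Left power feeder malfunctions=occurs → at least one input occurs → occurs.
Control chain inoperative [AND]: #3 local panel 2 offline=occurs, Limit switch 2 malfunctions=not → not all inputs occur → does not occur.
Backup hoist 2 inoperative [OR]: Brake 2 is inoperative=occurs, #3 manual crank 2 trips=not, North wire rope 2 is down=not → at least one input occurs → occurs.
Power feed 2 fails [AND]: Control chain inoperative=not, Backup hoist 2 inoperative=occurs → not all inputs occur → does not occur.
Hoist path 2 lost [AND]: Remote branch unavailable=occurs, Lower hoist motor 2 lost=not, Power feed 2 fails=not → not all inputs occur → does not occur.
Local branch 2 down [OR]: Hoist path 2 lost=not, Inboard position sensor 2 is out=not, Remote link 2 offline=not → no input occurs → does not occur.
Dam spillway gate fails to open [OR]: Local branch down=occurs, Local branch 2 down=not, Reserve gearbox 2 faulted=not, Forward power feeder 2 is out=not → at least one input occurs → occurs.

Yes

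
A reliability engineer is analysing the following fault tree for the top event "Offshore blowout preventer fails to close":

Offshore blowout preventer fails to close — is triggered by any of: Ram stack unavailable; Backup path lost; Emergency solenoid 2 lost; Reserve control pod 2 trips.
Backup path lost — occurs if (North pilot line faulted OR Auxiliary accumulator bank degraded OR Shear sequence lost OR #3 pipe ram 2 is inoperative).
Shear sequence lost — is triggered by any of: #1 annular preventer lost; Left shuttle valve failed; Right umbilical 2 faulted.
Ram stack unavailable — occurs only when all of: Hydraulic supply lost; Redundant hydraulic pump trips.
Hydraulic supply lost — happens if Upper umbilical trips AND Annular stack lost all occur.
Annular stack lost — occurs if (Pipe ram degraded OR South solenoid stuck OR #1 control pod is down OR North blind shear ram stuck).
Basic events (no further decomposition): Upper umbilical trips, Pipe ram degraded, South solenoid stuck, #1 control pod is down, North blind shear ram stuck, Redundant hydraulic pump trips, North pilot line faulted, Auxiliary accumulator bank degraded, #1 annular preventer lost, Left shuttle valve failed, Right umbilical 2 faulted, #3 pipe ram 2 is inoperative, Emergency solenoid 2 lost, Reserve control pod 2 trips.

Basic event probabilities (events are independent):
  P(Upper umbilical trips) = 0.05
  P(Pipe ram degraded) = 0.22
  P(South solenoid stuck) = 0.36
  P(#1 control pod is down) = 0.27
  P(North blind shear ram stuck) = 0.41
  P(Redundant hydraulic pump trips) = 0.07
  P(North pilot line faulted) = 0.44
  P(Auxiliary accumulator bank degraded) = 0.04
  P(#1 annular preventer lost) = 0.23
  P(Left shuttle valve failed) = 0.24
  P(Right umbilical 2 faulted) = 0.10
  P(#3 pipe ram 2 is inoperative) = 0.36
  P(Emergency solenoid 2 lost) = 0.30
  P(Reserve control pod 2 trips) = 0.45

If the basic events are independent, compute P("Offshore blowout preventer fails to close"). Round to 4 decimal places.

0.9304

P(Annular stack lost) [OR] = 1 − (1−0.22) × (1−0.36) × (1−0.27) × (1−0.41) = 0.784995
P(Hydraulic supply lost) [AND] = 0.05 × 0.784995 = 0.039250
P(Ram stack unavailable) [AND] = 0.039250 × 0.07 = 0.002748
P(Shear sequence lost) [OR] = 1 − (1−0.23) × (1−0.24) × (1−0.10) = 0.473320
P(Backup path lost) [OR] = 1 − (1−0.44) × (1−0.04) × (1−0.473320) × (1−0.36) = 0.818788
P(Offshore blowout preventer fails to close) [OR] = 1 − (1−0.002748) × (1−0.818788) × (1−0.30) × (1−0.45) = 0.930425
Rounded to 4 decimal places: P(Offshore blowout preventer fails to close) ≈ 0.9304.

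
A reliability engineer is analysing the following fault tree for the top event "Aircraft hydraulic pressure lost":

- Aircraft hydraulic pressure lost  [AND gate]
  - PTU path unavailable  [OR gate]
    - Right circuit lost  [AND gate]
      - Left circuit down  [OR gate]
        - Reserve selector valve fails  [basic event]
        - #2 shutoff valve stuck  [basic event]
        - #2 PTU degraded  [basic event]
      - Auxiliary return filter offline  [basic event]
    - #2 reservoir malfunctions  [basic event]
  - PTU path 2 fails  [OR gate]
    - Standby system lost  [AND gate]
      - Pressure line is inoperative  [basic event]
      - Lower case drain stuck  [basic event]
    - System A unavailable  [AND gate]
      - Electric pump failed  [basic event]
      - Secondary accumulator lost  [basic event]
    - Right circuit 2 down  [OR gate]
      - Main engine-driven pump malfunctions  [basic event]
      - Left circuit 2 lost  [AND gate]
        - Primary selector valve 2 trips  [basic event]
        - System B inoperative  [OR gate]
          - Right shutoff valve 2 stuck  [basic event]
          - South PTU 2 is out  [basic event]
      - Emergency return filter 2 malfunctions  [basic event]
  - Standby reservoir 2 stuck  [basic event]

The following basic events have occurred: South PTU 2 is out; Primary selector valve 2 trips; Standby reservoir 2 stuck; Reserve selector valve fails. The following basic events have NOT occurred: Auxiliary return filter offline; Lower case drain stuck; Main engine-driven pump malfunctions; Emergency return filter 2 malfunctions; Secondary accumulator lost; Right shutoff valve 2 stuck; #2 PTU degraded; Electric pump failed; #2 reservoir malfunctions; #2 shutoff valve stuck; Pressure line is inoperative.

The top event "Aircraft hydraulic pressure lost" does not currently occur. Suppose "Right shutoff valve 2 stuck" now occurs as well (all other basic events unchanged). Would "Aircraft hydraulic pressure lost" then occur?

No

Counterfactual: set "Right shutoff valve 2 stuck" to occurred.
Left circuit down [OR]: Reserve selector valve fails=occurs, #2 shutoff valve stuck=not, #2 PTU degraded=not → at least one input occurs → occurs.
Right circuit lost [AND]: Left circuit down=occurs, Auxiliary return filter offline=not → not all inputs occur → does not occur.
PTU path unavailable [OR]: Right circuit lost=not, #2 reservoir malfunctions=not → no input occurs → does not occur.
Standby system lost [AND]: Pressure line is inoperative=not, Lower case drain stuck=not → not all inputs occur → does not occur.
System A unavailable [AND]: Electric pump failed=not, Secondary accumulator lost=not → not all inputs occur → does not occur.
System B inoperative [OR]: Right shutoff valve 2 stuck=occurs, South PTU 2 is out=occurs → at least one input occurs → occurs.
Left circuit 2 lost [AND]: Primary selector valve 2 trips=occurs, System B inoperative=occurs → all inputs occur → occurs.
Right circuit 2 down [OR]: Main engine-driven pump malfunctions=not, Left circuit 2 lost=occurs, Emergency return filter 2 malfunctions=not → at least one input occurs → occurs.
PTU path 2 fails [OR]: Standby system lost=not, System A unavailable=not, Right circuit 2 down=occurs → at least one input occurs → occurs.
Aircraft hydraulic pressure lost [AND]: PTU path unavailable=not, PTU path 2 fails=occurs, Standby reservoir 2 stuck=occurs → not all inputs occur → does not occur.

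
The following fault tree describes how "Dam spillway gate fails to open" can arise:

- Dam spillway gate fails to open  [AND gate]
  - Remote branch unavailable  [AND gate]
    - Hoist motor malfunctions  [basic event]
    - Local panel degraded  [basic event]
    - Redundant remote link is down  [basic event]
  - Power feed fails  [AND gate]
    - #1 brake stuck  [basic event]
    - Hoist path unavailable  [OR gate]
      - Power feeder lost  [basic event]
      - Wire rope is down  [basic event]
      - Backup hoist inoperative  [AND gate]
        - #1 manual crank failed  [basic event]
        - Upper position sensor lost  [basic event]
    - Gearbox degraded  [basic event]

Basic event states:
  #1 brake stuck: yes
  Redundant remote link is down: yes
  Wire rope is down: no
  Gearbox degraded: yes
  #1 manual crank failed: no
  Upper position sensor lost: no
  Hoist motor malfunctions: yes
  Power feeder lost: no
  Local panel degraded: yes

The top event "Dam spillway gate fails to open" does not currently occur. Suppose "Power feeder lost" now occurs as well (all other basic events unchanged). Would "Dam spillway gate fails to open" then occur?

Counterfactual: set "Power feeder lost" to occurred.
Remote branch unavailable [AND]: Hoist motor malfunctions=occurs, Local panel degraded=occurs, Redundant remote link is down=occurs → all inputs occur → occurs.
Backup hoist inoperative [AND]: #1 manual crank failed=not, Upper position sensor lost=not → not all inputs occur → does not occur.
Hoist path unavailable [OR]: Power feeder lost=occurs, Wire rope is down=not, Backup hoist inoperative=not → at least one input occurs → occurs.
Power feed fails [AND]: #1 brake stuck=occurs, Hoist path unavailable=occurs, Gearbox degraded=occurs → all inputs occur → occurs.
Dam spillway gate fails to open [AND]: Remote branch unavailable=occurs, Power feed fails=occurs → all inputs occur → occurs.

Yes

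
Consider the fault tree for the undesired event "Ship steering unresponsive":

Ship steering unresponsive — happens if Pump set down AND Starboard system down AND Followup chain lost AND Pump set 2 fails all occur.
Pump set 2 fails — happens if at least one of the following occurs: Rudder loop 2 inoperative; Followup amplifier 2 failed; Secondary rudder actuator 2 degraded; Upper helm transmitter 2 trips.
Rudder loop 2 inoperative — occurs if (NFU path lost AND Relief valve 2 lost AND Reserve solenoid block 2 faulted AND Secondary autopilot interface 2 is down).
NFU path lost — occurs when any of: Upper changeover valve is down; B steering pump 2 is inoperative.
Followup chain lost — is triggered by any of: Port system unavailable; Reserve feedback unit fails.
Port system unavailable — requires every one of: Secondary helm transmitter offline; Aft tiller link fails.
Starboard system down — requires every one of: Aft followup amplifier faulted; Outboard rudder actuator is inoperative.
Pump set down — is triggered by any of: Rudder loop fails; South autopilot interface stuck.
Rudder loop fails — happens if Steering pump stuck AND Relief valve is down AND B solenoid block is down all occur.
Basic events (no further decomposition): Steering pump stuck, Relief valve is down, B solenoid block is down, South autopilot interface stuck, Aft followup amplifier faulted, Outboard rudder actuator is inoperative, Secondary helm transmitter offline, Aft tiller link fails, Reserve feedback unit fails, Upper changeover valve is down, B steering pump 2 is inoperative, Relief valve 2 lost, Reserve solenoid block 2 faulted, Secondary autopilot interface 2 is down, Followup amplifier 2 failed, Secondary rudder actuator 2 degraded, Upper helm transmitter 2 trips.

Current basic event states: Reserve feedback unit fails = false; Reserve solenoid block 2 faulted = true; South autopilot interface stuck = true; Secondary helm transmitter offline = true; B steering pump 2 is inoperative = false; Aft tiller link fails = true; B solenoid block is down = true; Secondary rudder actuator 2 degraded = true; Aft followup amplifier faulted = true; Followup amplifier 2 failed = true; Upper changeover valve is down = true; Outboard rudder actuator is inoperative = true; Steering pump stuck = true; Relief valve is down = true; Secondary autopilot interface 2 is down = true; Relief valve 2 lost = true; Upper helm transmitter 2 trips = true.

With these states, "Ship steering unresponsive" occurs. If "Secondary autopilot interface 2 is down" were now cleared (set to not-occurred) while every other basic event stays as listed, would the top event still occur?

Counterfactual: set "Secondary autopilot interface 2 is down" to not occurred.
Rudder loop fails [AND]: Steering pump stuck=occurs, Relief valve is down=occurs, B solenoid block is down=occurs → all inputs occur → occurs.
Pump set down [OR]: Rudder loop fails=occurs, South autopilot interface stuck=occurs → at least one input occurs → occurs.
Starboard system down [AND]: Aft followup amplifier faulted=occurs, Outboard rudder actuator is inoperative=occurs → all inputs occur → occurs.
Port system unavailable [AND]: Secondary helm transmitter offline=occurs, Aft tiller link fails=occurs → all inputs occur → occurs.
Followup chain lost [OR]: Port system unavailable=occurs, Reserve feedback unit fails=not → at least one input occurs → occurs.
NFU path lost [OR]: Upper changeover valve is down=occurs, B steering pump 2 is inoperative=not → at least one input occurs → occurs.
Rudder loop 2 inoperative [AND]: NFU path lost=occurs, Relief valve 2 lost=occurs, Reserve solenoid block 2 faulted=occurs, Secondary autopilot interface 2 is down=not → not all inputs occur → does not occur.
Pump set 2 fails [OR]: Rudder loop 2 inoperative=not, Followup amplifier 2 failed=occurs, Secondary rudder actuator 2 degraded=occurs, Upper helm transmitter 2 trips=occurs → at least one input occurs → occurs.
Ship steering unresponsive [AND]: Pump set down=occurs, Starboard system down=occurs, Followup chain lost=occurs, Pump set 2 fails=occurs → all inputs occur → occurs.

Yes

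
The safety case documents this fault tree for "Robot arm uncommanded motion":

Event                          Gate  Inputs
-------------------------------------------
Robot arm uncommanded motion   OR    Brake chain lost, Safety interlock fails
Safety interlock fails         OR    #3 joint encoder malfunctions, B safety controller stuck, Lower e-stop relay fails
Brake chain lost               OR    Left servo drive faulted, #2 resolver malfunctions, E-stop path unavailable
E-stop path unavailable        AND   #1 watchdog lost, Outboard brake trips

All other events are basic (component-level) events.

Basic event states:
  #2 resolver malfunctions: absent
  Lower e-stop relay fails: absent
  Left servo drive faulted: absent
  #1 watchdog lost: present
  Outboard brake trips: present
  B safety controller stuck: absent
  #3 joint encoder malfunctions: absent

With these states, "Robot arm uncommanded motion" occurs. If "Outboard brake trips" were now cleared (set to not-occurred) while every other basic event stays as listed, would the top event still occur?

Counterfactual: set "Outboard brake trips" to not occurred.
E-stop path unavailable [AND]: #1 watchdog lost=occurs, Outboard brake trips=not → not all inputs occur → does not occur.
Brake chain lost [OR]: Left servo drive faulted=not, #2 resolver malfunctions=not, E-stop path unavailable=not → no input occurs → does not occur.
Safety interlock fails [OR]: #3 joint encoder malfunctions=not, B safety controller stuck=not, Lower e-stop relay fails=not → no input occurs → does not occur.
Robot arm uncommanded motion [OR]: Brake chain lost=not, Safety interlock fails=not → no input occurs → does not occur.

No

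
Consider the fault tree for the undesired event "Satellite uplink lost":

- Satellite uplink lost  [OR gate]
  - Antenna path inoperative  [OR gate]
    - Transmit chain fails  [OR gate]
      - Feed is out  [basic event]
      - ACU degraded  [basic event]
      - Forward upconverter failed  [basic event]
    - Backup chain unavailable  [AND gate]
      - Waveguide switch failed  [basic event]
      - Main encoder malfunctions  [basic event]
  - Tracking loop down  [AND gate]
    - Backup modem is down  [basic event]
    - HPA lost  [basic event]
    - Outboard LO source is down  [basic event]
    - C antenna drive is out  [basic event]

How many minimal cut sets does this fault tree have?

Transmit chain fails [OR]: union of children's cut sets → 3 cut set(s).
Backup chain unavailable [AND]: one cut set from each child combined → 1 × 1 = 1 cut set(s).
Antenna path inoperative [OR]: union of children's cut sets → 4 cut set(s).
Tracking loop down [AND]: one cut set from each child combined → 1 × 1 × 1 × 1 = 1 cut set(s).
Satellite uplink lost [OR]: union of children's cut sets → 5 cut set(s).
Minimal cut sets: {Feed is out}; {ACU degraded}; {Forward upconverter failed}; {Main encoder malfunctions, Waveguide switch failed}; {Backup modem is down, C antenna drive is out, HPA lost, Outboard LO source is down}.

5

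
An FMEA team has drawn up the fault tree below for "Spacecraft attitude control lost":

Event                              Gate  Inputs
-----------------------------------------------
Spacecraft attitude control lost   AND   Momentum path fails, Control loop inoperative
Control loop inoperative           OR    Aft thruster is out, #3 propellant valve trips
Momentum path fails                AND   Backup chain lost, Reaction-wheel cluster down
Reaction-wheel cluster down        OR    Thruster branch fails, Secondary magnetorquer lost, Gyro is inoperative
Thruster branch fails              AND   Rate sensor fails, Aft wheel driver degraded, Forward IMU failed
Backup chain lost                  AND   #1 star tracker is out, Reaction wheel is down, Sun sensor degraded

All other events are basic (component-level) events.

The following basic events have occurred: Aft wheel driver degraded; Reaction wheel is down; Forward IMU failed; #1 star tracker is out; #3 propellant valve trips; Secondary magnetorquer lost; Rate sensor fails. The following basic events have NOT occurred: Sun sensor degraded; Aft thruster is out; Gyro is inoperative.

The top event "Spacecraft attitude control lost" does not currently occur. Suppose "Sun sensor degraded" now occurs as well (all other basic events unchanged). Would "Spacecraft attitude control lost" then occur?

Yes

Counterfactual: set "Sun sensor degraded" to occurred.
Backup chain lost [AND]: #1 star tracker is out=occurs, Reaction wheel is down=occurs, Sun sensor degraded=occurs → all inputs occur → occurs.
Thruster branch fails [AND]: Rate sensor fails=occurs, Aft wheel driver degraded=occurs, Forward IMU failed=occurs → all inputs occur → occurs.
Reaction-wheel cluster down [OR]: Thruster branch fails=occurs, Secondary magnetorquer lost=occurs, Gyro is inoperative=not → at least one input occurs → occurs.
Momentum path fails [AND]: Backup chain lost=occurs, Reaction-wheel cluster down=occurs → all inputs occur → occurs.
Control loop inoperative [OR]: Aft thruster is out=not, #3 propellant valve trips=occurs → at least one input occurs → occurs.
Spacecraft attitude control lost [AND]: Momentum path fails=occurs, Control loop inoperative=occurs → all inputs occur → occurs.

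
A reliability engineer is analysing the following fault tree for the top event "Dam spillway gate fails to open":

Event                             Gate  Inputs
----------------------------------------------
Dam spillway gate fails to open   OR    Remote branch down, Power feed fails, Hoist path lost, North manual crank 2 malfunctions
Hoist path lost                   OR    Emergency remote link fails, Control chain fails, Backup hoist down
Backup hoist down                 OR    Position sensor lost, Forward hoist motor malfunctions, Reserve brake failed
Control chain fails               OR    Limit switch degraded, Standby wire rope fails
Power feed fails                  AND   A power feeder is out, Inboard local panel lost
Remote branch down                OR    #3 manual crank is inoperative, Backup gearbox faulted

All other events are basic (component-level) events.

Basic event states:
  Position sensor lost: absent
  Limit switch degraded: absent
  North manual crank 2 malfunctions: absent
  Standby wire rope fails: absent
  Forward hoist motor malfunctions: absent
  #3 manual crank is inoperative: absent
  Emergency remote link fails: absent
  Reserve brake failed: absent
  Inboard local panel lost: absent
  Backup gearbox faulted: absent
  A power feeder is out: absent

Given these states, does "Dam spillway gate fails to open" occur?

Remote branch down [OR]: #3 manual crank is inoperative=not, Backup gearbox faulted=not → no input occurs → does not occur.
Power feed fails [AND]: A power feeder is out=not, Inboard local panel lost=not → not all inputs occur → does not occur.
Control chain fails [OR]: Limit switch degraded=not, Standby wire rope fails=not → no input occurs → does not occur.
Backup hoist down [OR]: Position sensor lost=not, Forward hoist motor malfunctions=not, Reserve brake failed=not → no input occurs → does not occur.
Hoist path lost [OR]: Emergency remote link fails=not, Control chain fails=not, Backup hoist down=not → no input occurs → does not occur.
Dam spillway gate fails to open [OR]: Remote branch down=not, Power feed fails=not, Hoist path lost=not, North manual crank 2 malfunctions=not → no input occurs → does not occur.

No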